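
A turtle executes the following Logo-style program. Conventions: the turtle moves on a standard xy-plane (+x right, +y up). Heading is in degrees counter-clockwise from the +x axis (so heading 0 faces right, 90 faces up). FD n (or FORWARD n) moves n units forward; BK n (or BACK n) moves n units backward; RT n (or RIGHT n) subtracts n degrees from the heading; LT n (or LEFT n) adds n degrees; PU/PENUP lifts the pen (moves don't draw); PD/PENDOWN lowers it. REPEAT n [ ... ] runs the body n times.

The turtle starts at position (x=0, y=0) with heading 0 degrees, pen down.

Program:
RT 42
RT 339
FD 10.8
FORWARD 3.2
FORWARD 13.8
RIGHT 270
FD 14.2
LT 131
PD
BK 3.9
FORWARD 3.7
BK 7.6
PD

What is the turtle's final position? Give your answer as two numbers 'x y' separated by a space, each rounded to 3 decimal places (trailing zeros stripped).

Executing turtle program step by step:
Start: pos=(0,0), heading=0, pen down
RT 42: heading 0 -> 318
RT 339: heading 318 -> 339
FD 10.8: (0,0) -> (10.083,-3.87) [heading=339, draw]
FD 3.2: (10.083,-3.87) -> (13.07,-5.017) [heading=339, draw]
FD 13.8: (13.07,-5.017) -> (25.954,-9.963) [heading=339, draw]
RT 270: heading 339 -> 69
FD 14.2: (25.954,-9.963) -> (31.042,3.294) [heading=69, draw]
LT 131: heading 69 -> 200
PD: pen down
BK 3.9: (31.042,3.294) -> (34.707,4.628) [heading=200, draw]
FD 3.7: (34.707,4.628) -> (31.23,3.363) [heading=200, draw]
BK 7.6: (31.23,3.363) -> (38.372,5.962) [heading=200, draw]
PD: pen down
Final: pos=(38.372,5.962), heading=200, 7 segment(s) drawn

Answer: 38.372 5.962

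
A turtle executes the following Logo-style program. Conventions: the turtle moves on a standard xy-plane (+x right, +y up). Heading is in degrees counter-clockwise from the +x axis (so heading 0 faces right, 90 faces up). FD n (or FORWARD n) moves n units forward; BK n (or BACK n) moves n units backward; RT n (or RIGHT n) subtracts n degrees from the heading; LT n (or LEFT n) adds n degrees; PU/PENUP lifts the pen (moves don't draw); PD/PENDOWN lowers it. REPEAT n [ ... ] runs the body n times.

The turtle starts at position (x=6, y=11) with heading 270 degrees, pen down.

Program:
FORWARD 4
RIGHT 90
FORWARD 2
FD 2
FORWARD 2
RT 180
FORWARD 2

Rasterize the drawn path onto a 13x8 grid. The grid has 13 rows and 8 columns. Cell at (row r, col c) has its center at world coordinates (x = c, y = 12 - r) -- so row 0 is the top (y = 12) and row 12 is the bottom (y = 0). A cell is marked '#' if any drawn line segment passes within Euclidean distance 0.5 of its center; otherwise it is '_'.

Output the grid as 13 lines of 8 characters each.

Segment 0: (6,11) -> (6,7)
Segment 1: (6,7) -> (4,7)
Segment 2: (4,7) -> (2,7)
Segment 3: (2,7) -> (-0,7)
Segment 4: (-0,7) -> (2,7)

Answer: ________
______#_
______#_
______#_
______#_
#######_
________
________
________
________
________
________
________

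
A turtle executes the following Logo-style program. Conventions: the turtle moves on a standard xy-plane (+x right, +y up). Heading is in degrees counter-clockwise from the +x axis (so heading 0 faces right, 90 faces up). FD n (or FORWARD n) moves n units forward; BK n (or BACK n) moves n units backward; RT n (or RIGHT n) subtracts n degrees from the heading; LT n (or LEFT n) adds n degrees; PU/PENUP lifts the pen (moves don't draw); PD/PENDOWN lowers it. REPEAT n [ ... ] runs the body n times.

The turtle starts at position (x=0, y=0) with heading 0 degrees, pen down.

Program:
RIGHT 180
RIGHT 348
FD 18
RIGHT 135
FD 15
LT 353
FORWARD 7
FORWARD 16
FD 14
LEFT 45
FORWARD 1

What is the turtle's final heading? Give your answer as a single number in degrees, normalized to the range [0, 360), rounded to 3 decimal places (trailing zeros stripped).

Executing turtle program step by step:
Start: pos=(0,0), heading=0, pen down
RT 180: heading 0 -> 180
RT 348: heading 180 -> 192
FD 18: (0,0) -> (-17.607,-3.742) [heading=192, draw]
RT 135: heading 192 -> 57
FD 15: (-17.607,-3.742) -> (-9.437,8.838) [heading=57, draw]
LT 353: heading 57 -> 50
FD 7: (-9.437,8.838) -> (-4.938,14.2) [heading=50, draw]
FD 16: (-4.938,14.2) -> (5.347,26.457) [heading=50, draw]
FD 14: (5.347,26.457) -> (14.346,37.181) [heading=50, draw]
LT 45: heading 50 -> 95
FD 1: (14.346,37.181) -> (14.259,38.177) [heading=95, draw]
Final: pos=(14.259,38.177), heading=95, 6 segment(s) drawn

Answer: 95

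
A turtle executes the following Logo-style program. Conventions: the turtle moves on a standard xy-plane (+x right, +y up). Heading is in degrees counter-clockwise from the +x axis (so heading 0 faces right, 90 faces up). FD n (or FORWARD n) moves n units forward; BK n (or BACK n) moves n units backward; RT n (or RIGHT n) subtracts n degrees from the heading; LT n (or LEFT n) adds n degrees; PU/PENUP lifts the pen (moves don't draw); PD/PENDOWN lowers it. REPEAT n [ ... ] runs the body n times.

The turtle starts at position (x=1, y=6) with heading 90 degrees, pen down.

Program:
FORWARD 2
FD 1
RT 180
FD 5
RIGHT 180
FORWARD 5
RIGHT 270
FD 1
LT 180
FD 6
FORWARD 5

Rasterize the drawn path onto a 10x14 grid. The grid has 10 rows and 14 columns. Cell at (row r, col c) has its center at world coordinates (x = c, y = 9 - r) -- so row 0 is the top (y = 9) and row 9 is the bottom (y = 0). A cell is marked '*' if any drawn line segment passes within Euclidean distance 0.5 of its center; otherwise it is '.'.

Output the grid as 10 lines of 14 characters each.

Answer: ************..
.*............
.*............
.*............
.*............
.*............
..............
..............
..............
..............

Derivation:
Segment 0: (1,6) -> (1,8)
Segment 1: (1,8) -> (1,9)
Segment 2: (1,9) -> (1,4)
Segment 3: (1,4) -> (1,9)
Segment 4: (1,9) -> (-0,9)
Segment 5: (-0,9) -> (6,9)
Segment 6: (6,9) -> (11,9)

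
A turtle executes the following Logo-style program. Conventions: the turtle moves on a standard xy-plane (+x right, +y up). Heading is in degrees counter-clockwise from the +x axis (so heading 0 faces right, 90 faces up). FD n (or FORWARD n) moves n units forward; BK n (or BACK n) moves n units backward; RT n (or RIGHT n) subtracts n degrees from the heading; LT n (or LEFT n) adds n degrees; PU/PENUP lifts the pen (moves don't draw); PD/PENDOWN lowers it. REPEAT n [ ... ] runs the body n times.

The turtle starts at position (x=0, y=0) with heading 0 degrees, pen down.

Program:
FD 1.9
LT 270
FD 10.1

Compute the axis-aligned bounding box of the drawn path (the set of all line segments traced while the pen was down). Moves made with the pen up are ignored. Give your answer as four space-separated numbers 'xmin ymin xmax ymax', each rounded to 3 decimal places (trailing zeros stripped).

Answer: 0 -10.1 1.9 0

Derivation:
Executing turtle program step by step:
Start: pos=(0,0), heading=0, pen down
FD 1.9: (0,0) -> (1.9,0) [heading=0, draw]
LT 270: heading 0 -> 270
FD 10.1: (1.9,0) -> (1.9,-10.1) [heading=270, draw]
Final: pos=(1.9,-10.1), heading=270, 2 segment(s) drawn

Segment endpoints: x in {0, 1.9, 1.9}, y in {-10.1, 0}
xmin=0, ymin=-10.1, xmax=1.9, ymax=0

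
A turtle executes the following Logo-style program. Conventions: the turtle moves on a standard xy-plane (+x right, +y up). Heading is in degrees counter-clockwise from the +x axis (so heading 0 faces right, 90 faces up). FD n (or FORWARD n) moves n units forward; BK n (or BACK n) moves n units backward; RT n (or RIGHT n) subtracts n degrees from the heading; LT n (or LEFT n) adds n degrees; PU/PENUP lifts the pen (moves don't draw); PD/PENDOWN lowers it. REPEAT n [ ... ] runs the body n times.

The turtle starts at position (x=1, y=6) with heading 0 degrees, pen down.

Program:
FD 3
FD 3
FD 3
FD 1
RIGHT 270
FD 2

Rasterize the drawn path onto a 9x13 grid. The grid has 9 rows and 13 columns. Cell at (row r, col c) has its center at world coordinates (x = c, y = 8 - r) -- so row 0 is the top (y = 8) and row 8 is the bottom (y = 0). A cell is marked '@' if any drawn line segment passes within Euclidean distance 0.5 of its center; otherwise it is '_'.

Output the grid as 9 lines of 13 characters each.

Segment 0: (1,6) -> (4,6)
Segment 1: (4,6) -> (7,6)
Segment 2: (7,6) -> (10,6)
Segment 3: (10,6) -> (11,6)
Segment 4: (11,6) -> (11,8)

Answer: ___________@_
___________@_
_@@@@@@@@@@@_
_____________
_____________
_____________
_____________
_____________
_____________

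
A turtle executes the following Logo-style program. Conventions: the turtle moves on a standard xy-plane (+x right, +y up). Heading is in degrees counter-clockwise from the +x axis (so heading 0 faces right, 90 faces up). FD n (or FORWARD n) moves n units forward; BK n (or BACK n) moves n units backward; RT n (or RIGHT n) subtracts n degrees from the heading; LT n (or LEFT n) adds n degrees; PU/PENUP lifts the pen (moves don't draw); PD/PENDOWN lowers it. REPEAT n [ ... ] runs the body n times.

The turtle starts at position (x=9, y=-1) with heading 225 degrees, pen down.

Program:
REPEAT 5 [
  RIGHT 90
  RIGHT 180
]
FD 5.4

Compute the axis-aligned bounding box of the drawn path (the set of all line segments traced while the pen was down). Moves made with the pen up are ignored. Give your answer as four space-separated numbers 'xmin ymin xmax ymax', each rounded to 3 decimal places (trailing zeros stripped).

Executing turtle program step by step:
Start: pos=(9,-1), heading=225, pen down
REPEAT 5 [
  -- iteration 1/5 --
  RT 90: heading 225 -> 135
  RT 180: heading 135 -> 315
  -- iteration 2/5 --
  RT 90: heading 315 -> 225
  RT 180: heading 225 -> 45
  -- iteration 3/5 --
  RT 90: heading 45 -> 315
  RT 180: heading 315 -> 135
  -- iteration 4/5 --
  RT 90: heading 135 -> 45
  RT 180: heading 45 -> 225
  -- iteration 5/5 --
  RT 90: heading 225 -> 135
  RT 180: heading 135 -> 315
]
FD 5.4: (9,-1) -> (12.818,-4.818) [heading=315, draw]
Final: pos=(12.818,-4.818), heading=315, 1 segment(s) drawn

Segment endpoints: x in {9, 12.818}, y in {-4.818, -1}
xmin=9, ymin=-4.818, xmax=12.818, ymax=-1

Answer: 9 -4.818 12.818 -1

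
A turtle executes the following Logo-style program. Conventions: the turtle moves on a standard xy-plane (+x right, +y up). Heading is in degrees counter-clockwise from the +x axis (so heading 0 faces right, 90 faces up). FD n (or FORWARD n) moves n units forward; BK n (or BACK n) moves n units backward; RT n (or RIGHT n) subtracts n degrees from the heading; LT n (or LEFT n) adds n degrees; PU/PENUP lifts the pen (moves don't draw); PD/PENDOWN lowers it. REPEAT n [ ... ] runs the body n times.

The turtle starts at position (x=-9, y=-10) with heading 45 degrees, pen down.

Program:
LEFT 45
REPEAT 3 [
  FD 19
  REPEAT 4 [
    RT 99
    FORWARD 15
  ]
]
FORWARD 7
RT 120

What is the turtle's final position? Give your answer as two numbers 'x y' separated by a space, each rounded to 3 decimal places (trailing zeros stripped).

Answer: 42.413 24.354

Derivation:
Executing turtle program step by step:
Start: pos=(-9,-10), heading=45, pen down
LT 45: heading 45 -> 90
REPEAT 3 [
  -- iteration 1/3 --
  FD 19: (-9,-10) -> (-9,9) [heading=90, draw]
  REPEAT 4 [
    -- iteration 1/4 --
    RT 99: heading 90 -> 351
    FD 15: (-9,9) -> (5.815,6.653) [heading=351, draw]
    -- iteration 2/4 --
    RT 99: heading 351 -> 252
    FD 15: (5.815,6.653) -> (1.18,-7.612) [heading=252, draw]
    -- iteration 3/4 --
    RT 99: heading 252 -> 153
    FD 15: (1.18,-7.612) -> (-12.185,-0.803) [heading=153, draw]
    -- iteration 4/4 --
    RT 99: heading 153 -> 54
    FD 15: (-12.185,-0.803) -> (-3.368,11.333) [heading=54, draw]
  ]
  -- iteration 2/3 --
  FD 19: (-3.368,11.333) -> (7.8,26.704) [heading=54, draw]
  REPEAT 4 [
    -- iteration 1/4 --
    RT 99: heading 54 -> 315
    FD 15: (7.8,26.704) -> (18.406,16.097) [heading=315, draw]
    -- iteration 2/4 --
    RT 99: heading 315 -> 216
    FD 15: (18.406,16.097) -> (6.271,7.281) [heading=216, draw]
    -- iteration 3/4 --
    RT 99: heading 216 -> 117
    FD 15: (6.271,7.281) -> (-0.539,20.646) [heading=117, draw]
    -- iteration 4/4 --
    RT 99: heading 117 -> 18
    FD 15: (-0.539,20.646) -> (13.727,25.281) [heading=18, draw]
  ]
  -- iteration 3/3 --
  FD 19: (13.727,25.281) -> (31.797,31.152) [heading=18, draw]
  REPEAT 4 [
    -- iteration 1/4 --
    RT 99: heading 18 -> 279
    FD 15: (31.797,31.152) -> (34.144,16.337) [heading=279, draw]
    -- iteration 2/4 --
    RT 99: heading 279 -> 180
    FD 15: (34.144,16.337) -> (19.144,16.337) [heading=180, draw]
    -- iteration 3/4 --
    RT 99: heading 180 -> 81
    FD 15: (19.144,16.337) -> (21.49,31.152) [heading=81, draw]
    -- iteration 4/4 --
    RT 99: heading 81 -> 342
    FD 15: (21.49,31.152) -> (35.756,26.517) [heading=342, draw]
  ]
]
FD 7: (35.756,26.517) -> (42.413,24.354) [heading=342, draw]
RT 120: heading 342 -> 222
Final: pos=(42.413,24.354), heading=222, 16 segment(s) drawn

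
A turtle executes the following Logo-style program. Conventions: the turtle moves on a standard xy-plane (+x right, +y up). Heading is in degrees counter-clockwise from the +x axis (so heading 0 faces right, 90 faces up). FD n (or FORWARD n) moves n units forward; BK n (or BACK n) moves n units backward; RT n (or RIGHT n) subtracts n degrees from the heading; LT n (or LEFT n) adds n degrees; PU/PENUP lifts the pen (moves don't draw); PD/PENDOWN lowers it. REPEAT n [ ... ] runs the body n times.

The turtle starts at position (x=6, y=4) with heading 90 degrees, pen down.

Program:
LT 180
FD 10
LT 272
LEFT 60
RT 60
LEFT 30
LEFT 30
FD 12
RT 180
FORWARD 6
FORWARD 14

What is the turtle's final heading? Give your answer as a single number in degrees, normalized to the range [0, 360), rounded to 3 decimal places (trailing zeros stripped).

Answer: 62

Derivation:
Executing turtle program step by step:
Start: pos=(6,4), heading=90, pen down
LT 180: heading 90 -> 270
FD 10: (6,4) -> (6,-6) [heading=270, draw]
LT 272: heading 270 -> 182
LT 60: heading 182 -> 242
RT 60: heading 242 -> 182
LT 30: heading 182 -> 212
LT 30: heading 212 -> 242
FD 12: (6,-6) -> (0.366,-16.595) [heading=242, draw]
RT 180: heading 242 -> 62
FD 6: (0.366,-16.595) -> (3.183,-11.298) [heading=62, draw]
FD 14: (3.183,-11.298) -> (9.756,1.064) [heading=62, draw]
Final: pos=(9.756,1.064), heading=62, 4 segment(s) drawn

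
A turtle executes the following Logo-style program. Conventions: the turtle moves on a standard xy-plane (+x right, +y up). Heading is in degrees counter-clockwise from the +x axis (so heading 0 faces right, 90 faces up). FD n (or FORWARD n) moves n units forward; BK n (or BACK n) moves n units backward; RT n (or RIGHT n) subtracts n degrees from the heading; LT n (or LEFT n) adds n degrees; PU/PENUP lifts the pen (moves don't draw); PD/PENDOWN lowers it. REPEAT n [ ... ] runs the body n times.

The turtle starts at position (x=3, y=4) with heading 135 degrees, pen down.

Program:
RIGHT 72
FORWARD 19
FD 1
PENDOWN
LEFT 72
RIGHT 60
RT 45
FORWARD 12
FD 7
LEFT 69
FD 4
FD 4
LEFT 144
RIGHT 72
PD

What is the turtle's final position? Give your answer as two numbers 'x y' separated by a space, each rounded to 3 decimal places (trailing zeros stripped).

Answer: 27.283 39.222

Derivation:
Executing turtle program step by step:
Start: pos=(3,4), heading=135, pen down
RT 72: heading 135 -> 63
FD 19: (3,4) -> (11.626,20.929) [heading=63, draw]
FD 1: (11.626,20.929) -> (12.08,21.82) [heading=63, draw]
PD: pen down
LT 72: heading 63 -> 135
RT 60: heading 135 -> 75
RT 45: heading 75 -> 30
FD 12: (12.08,21.82) -> (22.472,27.82) [heading=30, draw]
FD 7: (22.472,27.82) -> (28.534,31.32) [heading=30, draw]
LT 69: heading 30 -> 99
FD 4: (28.534,31.32) -> (27.909,35.271) [heading=99, draw]
FD 4: (27.909,35.271) -> (27.283,39.222) [heading=99, draw]
LT 144: heading 99 -> 243
RT 72: heading 243 -> 171
PD: pen down
Final: pos=(27.283,39.222), heading=171, 6 segment(s) drawn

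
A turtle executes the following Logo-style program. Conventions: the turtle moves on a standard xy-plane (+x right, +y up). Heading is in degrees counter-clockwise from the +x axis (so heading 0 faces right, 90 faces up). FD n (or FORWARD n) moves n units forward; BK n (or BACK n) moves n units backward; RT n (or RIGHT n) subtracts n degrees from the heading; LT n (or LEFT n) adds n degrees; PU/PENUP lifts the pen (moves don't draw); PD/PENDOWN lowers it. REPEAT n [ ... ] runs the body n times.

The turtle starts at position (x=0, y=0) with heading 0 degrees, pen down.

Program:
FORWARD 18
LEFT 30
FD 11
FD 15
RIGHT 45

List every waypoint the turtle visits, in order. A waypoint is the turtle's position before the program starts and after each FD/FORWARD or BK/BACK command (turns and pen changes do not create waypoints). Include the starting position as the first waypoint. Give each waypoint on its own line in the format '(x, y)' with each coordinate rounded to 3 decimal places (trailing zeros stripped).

Executing turtle program step by step:
Start: pos=(0,0), heading=0, pen down
FD 18: (0,0) -> (18,0) [heading=0, draw]
LT 30: heading 0 -> 30
FD 11: (18,0) -> (27.526,5.5) [heading=30, draw]
FD 15: (27.526,5.5) -> (40.517,13) [heading=30, draw]
RT 45: heading 30 -> 345
Final: pos=(40.517,13), heading=345, 3 segment(s) drawn
Waypoints (4 total):
(0, 0)
(18, 0)
(27.526, 5.5)
(40.517, 13)

Answer: (0, 0)
(18, 0)
(27.526, 5.5)
(40.517, 13)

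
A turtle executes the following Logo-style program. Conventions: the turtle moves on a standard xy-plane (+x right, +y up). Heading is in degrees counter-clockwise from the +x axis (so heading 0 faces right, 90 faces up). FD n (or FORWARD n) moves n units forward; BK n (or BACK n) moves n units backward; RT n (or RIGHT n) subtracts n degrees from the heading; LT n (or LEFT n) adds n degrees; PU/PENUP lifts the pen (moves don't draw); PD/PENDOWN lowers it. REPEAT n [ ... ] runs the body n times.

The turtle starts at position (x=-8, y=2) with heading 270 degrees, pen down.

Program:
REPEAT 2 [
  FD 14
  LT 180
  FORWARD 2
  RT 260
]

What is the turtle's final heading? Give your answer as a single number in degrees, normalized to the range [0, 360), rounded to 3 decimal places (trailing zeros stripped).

Answer: 110

Derivation:
Executing turtle program step by step:
Start: pos=(-8,2), heading=270, pen down
REPEAT 2 [
  -- iteration 1/2 --
  FD 14: (-8,2) -> (-8,-12) [heading=270, draw]
  LT 180: heading 270 -> 90
  FD 2: (-8,-12) -> (-8,-10) [heading=90, draw]
  RT 260: heading 90 -> 190
  -- iteration 2/2 --
  FD 14: (-8,-10) -> (-21.787,-12.431) [heading=190, draw]
  LT 180: heading 190 -> 10
  FD 2: (-21.787,-12.431) -> (-19.818,-12.084) [heading=10, draw]
  RT 260: heading 10 -> 110
]
Final: pos=(-19.818,-12.084), heading=110, 4 segment(s) drawn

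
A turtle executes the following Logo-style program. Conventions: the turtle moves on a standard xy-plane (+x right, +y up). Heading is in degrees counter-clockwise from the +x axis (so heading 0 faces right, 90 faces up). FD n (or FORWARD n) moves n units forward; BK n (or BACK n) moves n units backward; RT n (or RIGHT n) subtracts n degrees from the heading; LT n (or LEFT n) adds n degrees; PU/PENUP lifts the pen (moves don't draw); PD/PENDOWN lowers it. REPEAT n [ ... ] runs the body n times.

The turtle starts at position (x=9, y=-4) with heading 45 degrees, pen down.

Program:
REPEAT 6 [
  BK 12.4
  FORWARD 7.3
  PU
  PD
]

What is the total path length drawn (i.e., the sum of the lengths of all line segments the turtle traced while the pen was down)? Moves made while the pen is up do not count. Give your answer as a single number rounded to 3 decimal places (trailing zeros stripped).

Answer: 118.2

Derivation:
Executing turtle program step by step:
Start: pos=(9,-4), heading=45, pen down
REPEAT 6 [
  -- iteration 1/6 --
  BK 12.4: (9,-4) -> (0.232,-12.768) [heading=45, draw]
  FD 7.3: (0.232,-12.768) -> (5.394,-7.606) [heading=45, draw]
  PU: pen up
  PD: pen down
  -- iteration 2/6 --
  BK 12.4: (5.394,-7.606) -> (-3.374,-16.374) [heading=45, draw]
  FD 7.3: (-3.374,-16.374) -> (1.788,-11.212) [heading=45, draw]
  PU: pen up
  PD: pen down
  -- iteration 3/6 --
  BK 12.4: (1.788,-11.212) -> (-6.981,-19.981) [heading=45, draw]
  FD 7.3: (-6.981,-19.981) -> (-1.819,-14.819) [heading=45, draw]
  PU: pen up
  PD: pen down
  -- iteration 4/6 --
  BK 12.4: (-1.819,-14.819) -> (-10.587,-23.587) [heading=45, draw]
  FD 7.3: (-10.587,-23.587) -> (-5.425,-18.425) [heading=45, draw]
  PU: pen up
  PD: pen down
  -- iteration 5/6 --
  BK 12.4: (-5.425,-18.425) -> (-14.193,-27.193) [heading=45, draw]
  FD 7.3: (-14.193,-27.193) -> (-9.031,-22.031) [heading=45, draw]
  PU: pen up
  PD: pen down
  -- iteration 6/6 --
  BK 12.4: (-9.031,-22.031) -> (-17.799,-30.799) [heading=45, draw]
  FD 7.3: (-17.799,-30.799) -> (-12.637,-25.637) [heading=45, draw]
  PU: pen up
  PD: pen down
]
Final: pos=(-12.637,-25.637), heading=45, 12 segment(s) drawn

Segment lengths:
  seg 1: (9,-4) -> (0.232,-12.768), length = 12.4
  seg 2: (0.232,-12.768) -> (5.394,-7.606), length = 7.3
  seg 3: (5.394,-7.606) -> (-3.374,-16.374), length = 12.4
  seg 4: (-3.374,-16.374) -> (1.788,-11.212), length = 7.3
  seg 5: (1.788,-11.212) -> (-6.981,-19.981), length = 12.4
  seg 6: (-6.981,-19.981) -> (-1.819,-14.819), length = 7.3
  seg 7: (-1.819,-14.819) -> (-10.587,-23.587), length = 12.4
  seg 8: (-10.587,-23.587) -> (-5.425,-18.425), length = 7.3
  seg 9: (-5.425,-18.425) -> (-14.193,-27.193), length = 12.4
  seg 10: (-14.193,-27.193) -> (-9.031,-22.031), length = 7.3
  seg 11: (-9.031,-22.031) -> (-17.799,-30.799), length = 12.4
  seg 12: (-17.799,-30.799) -> (-12.637,-25.637), length = 7.3
Total = 118.2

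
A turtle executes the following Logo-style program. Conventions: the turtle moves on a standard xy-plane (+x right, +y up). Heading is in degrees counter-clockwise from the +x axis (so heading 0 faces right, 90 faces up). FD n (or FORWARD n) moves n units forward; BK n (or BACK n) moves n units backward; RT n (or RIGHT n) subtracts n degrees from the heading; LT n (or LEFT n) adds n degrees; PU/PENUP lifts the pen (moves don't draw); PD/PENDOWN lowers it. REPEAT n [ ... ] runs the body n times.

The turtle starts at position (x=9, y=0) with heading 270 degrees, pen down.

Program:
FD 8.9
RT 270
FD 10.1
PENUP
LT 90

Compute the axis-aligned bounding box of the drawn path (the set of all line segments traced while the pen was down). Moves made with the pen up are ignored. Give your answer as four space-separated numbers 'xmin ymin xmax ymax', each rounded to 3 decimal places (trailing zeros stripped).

Answer: 9 -8.9 19.1 0

Derivation:
Executing turtle program step by step:
Start: pos=(9,0), heading=270, pen down
FD 8.9: (9,0) -> (9,-8.9) [heading=270, draw]
RT 270: heading 270 -> 0
FD 10.1: (9,-8.9) -> (19.1,-8.9) [heading=0, draw]
PU: pen up
LT 90: heading 0 -> 90
Final: pos=(19.1,-8.9), heading=90, 2 segment(s) drawn

Segment endpoints: x in {9, 9, 19.1}, y in {-8.9, 0}
xmin=9, ymin=-8.9, xmax=19.1, ymax=0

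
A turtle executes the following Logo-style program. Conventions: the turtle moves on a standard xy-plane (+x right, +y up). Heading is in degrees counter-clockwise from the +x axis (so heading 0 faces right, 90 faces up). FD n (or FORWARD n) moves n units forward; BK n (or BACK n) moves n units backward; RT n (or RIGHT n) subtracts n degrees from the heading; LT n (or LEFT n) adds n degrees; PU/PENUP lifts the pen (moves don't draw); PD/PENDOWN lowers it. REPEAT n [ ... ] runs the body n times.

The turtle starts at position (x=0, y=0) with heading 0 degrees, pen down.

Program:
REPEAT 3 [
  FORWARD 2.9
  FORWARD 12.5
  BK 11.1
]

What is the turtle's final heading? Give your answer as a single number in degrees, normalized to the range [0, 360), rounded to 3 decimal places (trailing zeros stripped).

Answer: 0

Derivation:
Executing turtle program step by step:
Start: pos=(0,0), heading=0, pen down
REPEAT 3 [
  -- iteration 1/3 --
  FD 2.9: (0,0) -> (2.9,0) [heading=0, draw]
  FD 12.5: (2.9,0) -> (15.4,0) [heading=0, draw]
  BK 11.1: (15.4,0) -> (4.3,0) [heading=0, draw]
  -- iteration 2/3 --
  FD 2.9: (4.3,0) -> (7.2,0) [heading=0, draw]
  FD 12.5: (7.2,0) -> (19.7,0) [heading=0, draw]
  BK 11.1: (19.7,0) -> (8.6,0) [heading=0, draw]
  -- iteration 3/3 --
  FD 2.9: (8.6,0) -> (11.5,0) [heading=0, draw]
  FD 12.5: (11.5,0) -> (24,0) [heading=0, draw]
  BK 11.1: (24,0) -> (12.9,0) [heading=0, draw]
]
Final: pos=(12.9,0), heading=0, 9 segment(s) drawn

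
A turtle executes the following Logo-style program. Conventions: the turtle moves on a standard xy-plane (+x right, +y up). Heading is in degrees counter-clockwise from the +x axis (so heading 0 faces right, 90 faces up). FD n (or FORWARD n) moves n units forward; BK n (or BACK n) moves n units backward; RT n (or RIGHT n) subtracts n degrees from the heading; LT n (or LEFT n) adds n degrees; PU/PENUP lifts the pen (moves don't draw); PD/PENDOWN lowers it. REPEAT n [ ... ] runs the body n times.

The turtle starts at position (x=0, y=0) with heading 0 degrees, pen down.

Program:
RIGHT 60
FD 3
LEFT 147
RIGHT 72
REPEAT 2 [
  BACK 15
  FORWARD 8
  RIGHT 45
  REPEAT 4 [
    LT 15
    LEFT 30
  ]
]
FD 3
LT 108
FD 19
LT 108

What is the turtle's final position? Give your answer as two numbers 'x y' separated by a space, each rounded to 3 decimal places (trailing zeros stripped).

Executing turtle program step by step:
Start: pos=(0,0), heading=0, pen down
RT 60: heading 0 -> 300
FD 3: (0,0) -> (1.5,-2.598) [heading=300, draw]
LT 147: heading 300 -> 87
RT 72: heading 87 -> 15
REPEAT 2 [
  -- iteration 1/2 --
  BK 15: (1.5,-2.598) -> (-12.989,-6.48) [heading=15, draw]
  FD 8: (-12.989,-6.48) -> (-5.261,-4.41) [heading=15, draw]
  RT 45: heading 15 -> 330
  REPEAT 4 [
    -- iteration 1/4 --
    LT 15: heading 330 -> 345
    LT 30: heading 345 -> 15
    -- iteration 2/4 --
    LT 15: heading 15 -> 30
    LT 30: heading 30 -> 60
    -- iteration 3/4 --
    LT 15: heading 60 -> 75
    LT 30: heading 75 -> 105
    -- iteration 4/4 --
    LT 15: heading 105 -> 120
    LT 30: heading 120 -> 150
  ]
  -- iteration 2/2 --
  BK 15: (-5.261,-4.41) -> (7.729,-11.91) [heading=150, draw]
  FD 8: (7.729,-11.91) -> (0.801,-7.91) [heading=150, draw]
  RT 45: heading 150 -> 105
  REPEAT 4 [
    -- iteration 1/4 --
    LT 15: heading 105 -> 120
    LT 30: heading 120 -> 150
    -- iteration 2/4 --
    LT 15: heading 150 -> 165
    LT 30: heading 165 -> 195
    -- iteration 3/4 --
    LT 15: heading 195 -> 210
    LT 30: heading 210 -> 240
    -- iteration 4/4 --
    LT 15: heading 240 -> 255
    LT 30: heading 255 -> 285
  ]
]
FD 3: (0.801,-7.91) -> (1.577,-10.808) [heading=285, draw]
LT 108: heading 285 -> 33
FD 19: (1.577,-10.808) -> (17.512,-0.459) [heading=33, draw]
LT 108: heading 33 -> 141
Final: pos=(17.512,-0.459), heading=141, 7 segment(s) drawn

Answer: 17.512 -0.459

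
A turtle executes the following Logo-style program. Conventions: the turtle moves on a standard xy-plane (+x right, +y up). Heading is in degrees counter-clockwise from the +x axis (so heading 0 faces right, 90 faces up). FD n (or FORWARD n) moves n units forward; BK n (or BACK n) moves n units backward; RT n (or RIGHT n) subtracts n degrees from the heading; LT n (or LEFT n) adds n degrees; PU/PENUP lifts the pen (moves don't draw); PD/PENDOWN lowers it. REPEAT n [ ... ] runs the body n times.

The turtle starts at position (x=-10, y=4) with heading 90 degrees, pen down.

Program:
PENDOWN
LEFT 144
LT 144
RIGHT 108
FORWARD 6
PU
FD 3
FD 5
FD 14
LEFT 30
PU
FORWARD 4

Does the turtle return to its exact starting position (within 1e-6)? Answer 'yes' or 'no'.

Executing turtle program step by step:
Start: pos=(-10,4), heading=90, pen down
PD: pen down
LT 144: heading 90 -> 234
LT 144: heading 234 -> 18
RT 108: heading 18 -> 270
FD 6: (-10,4) -> (-10,-2) [heading=270, draw]
PU: pen up
FD 3: (-10,-2) -> (-10,-5) [heading=270, move]
FD 5: (-10,-5) -> (-10,-10) [heading=270, move]
FD 14: (-10,-10) -> (-10,-24) [heading=270, move]
LT 30: heading 270 -> 300
PU: pen up
FD 4: (-10,-24) -> (-8,-27.464) [heading=300, move]
Final: pos=(-8,-27.464), heading=300, 1 segment(s) drawn

Start position: (-10, 4)
Final position: (-8, -27.464)
Distance = 31.528; >= 1e-6 -> NOT closed

Answer: no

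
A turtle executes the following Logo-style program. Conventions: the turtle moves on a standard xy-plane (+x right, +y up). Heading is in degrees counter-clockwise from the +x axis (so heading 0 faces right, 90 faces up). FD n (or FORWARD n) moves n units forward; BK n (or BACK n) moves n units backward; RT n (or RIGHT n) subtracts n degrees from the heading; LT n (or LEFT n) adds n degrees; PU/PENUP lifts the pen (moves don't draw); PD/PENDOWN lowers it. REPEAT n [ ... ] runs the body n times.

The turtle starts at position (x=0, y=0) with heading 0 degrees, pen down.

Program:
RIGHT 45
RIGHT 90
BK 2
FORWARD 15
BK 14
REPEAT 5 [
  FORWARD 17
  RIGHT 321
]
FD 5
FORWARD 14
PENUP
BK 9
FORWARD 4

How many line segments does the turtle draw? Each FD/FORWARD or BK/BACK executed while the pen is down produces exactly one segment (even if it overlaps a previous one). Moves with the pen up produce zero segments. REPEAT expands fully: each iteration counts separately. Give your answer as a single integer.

Answer: 10

Derivation:
Executing turtle program step by step:
Start: pos=(0,0), heading=0, pen down
RT 45: heading 0 -> 315
RT 90: heading 315 -> 225
BK 2: (0,0) -> (1.414,1.414) [heading=225, draw]
FD 15: (1.414,1.414) -> (-9.192,-9.192) [heading=225, draw]
BK 14: (-9.192,-9.192) -> (0.707,0.707) [heading=225, draw]
REPEAT 5 [
  -- iteration 1/5 --
  FD 17: (0.707,0.707) -> (-11.314,-11.314) [heading=225, draw]
  RT 321: heading 225 -> 264
  -- iteration 2/5 --
  FD 17: (-11.314,-11.314) -> (-13.091,-28.221) [heading=264, draw]
  RT 321: heading 264 -> 303
  -- iteration 3/5 --
  FD 17: (-13.091,-28.221) -> (-3.832,-42.478) [heading=303, draw]
  RT 321: heading 303 -> 342
  -- iteration 4/5 --
  FD 17: (-3.832,-42.478) -> (12.336,-47.731) [heading=342, draw]
  RT 321: heading 342 -> 21
  -- iteration 5/5 --
  FD 17: (12.336,-47.731) -> (28.207,-41.639) [heading=21, draw]
  RT 321: heading 21 -> 60
]
FD 5: (28.207,-41.639) -> (30.707,-37.309) [heading=60, draw]
FD 14: (30.707,-37.309) -> (37.707,-25.185) [heading=60, draw]
PU: pen up
BK 9: (37.707,-25.185) -> (33.207,-32.979) [heading=60, move]
FD 4: (33.207,-32.979) -> (35.207,-29.515) [heading=60, move]
Final: pos=(35.207,-29.515), heading=60, 10 segment(s) drawn
Segments drawn: 10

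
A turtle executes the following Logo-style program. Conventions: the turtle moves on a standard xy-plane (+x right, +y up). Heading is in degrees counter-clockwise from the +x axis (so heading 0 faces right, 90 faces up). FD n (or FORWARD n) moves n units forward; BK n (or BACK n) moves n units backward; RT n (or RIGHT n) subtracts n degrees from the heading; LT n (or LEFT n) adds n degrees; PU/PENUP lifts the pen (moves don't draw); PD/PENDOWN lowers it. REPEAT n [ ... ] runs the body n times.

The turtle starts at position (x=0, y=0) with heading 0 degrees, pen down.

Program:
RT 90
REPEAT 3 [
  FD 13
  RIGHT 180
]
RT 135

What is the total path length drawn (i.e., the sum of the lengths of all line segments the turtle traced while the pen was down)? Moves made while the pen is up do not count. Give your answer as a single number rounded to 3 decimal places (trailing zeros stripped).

Executing turtle program step by step:
Start: pos=(0,0), heading=0, pen down
RT 90: heading 0 -> 270
REPEAT 3 [
  -- iteration 1/3 --
  FD 13: (0,0) -> (0,-13) [heading=270, draw]
  RT 180: heading 270 -> 90
  -- iteration 2/3 --
  FD 13: (0,-13) -> (0,0) [heading=90, draw]
  RT 180: heading 90 -> 270
  -- iteration 3/3 --
  FD 13: (0,0) -> (0,-13) [heading=270, draw]
  RT 180: heading 270 -> 90
]
RT 135: heading 90 -> 315
Final: pos=(0,-13), heading=315, 3 segment(s) drawn

Segment lengths:
  seg 1: (0,0) -> (0,-13), length = 13
  seg 2: (0,-13) -> (0,0), length = 13
  seg 3: (0,0) -> (0,-13), length = 13
Total = 39

Answer: 39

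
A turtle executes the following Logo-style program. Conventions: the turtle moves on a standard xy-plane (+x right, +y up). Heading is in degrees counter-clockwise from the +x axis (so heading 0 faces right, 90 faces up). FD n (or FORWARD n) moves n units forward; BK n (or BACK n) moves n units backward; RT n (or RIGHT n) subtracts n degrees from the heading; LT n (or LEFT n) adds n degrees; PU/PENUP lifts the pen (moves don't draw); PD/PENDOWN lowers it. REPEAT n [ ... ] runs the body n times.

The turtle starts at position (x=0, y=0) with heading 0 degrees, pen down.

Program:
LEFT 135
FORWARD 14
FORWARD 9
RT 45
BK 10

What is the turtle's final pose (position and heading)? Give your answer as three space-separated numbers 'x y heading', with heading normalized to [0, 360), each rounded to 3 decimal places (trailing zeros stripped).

Answer: -16.263 6.263 90

Derivation:
Executing turtle program step by step:
Start: pos=(0,0), heading=0, pen down
LT 135: heading 0 -> 135
FD 14: (0,0) -> (-9.899,9.899) [heading=135, draw]
FD 9: (-9.899,9.899) -> (-16.263,16.263) [heading=135, draw]
RT 45: heading 135 -> 90
BK 10: (-16.263,16.263) -> (-16.263,6.263) [heading=90, draw]
Final: pos=(-16.263,6.263), heading=90, 3 segment(s) drawn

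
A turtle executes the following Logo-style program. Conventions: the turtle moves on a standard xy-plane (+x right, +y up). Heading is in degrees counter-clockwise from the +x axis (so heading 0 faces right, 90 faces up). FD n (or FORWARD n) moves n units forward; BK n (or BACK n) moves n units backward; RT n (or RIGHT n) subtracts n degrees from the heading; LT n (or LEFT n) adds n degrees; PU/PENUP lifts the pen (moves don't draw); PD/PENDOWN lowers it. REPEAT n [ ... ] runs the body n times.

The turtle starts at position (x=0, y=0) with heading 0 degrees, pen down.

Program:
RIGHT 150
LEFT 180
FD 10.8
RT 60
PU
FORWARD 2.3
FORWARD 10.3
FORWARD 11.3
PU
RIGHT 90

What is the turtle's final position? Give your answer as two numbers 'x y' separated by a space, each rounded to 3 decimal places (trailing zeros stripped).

Answer: 30.051 -6.55

Derivation:
Executing turtle program step by step:
Start: pos=(0,0), heading=0, pen down
RT 150: heading 0 -> 210
LT 180: heading 210 -> 30
FD 10.8: (0,0) -> (9.353,5.4) [heading=30, draw]
RT 60: heading 30 -> 330
PU: pen up
FD 2.3: (9.353,5.4) -> (11.345,4.25) [heading=330, move]
FD 10.3: (11.345,4.25) -> (20.265,-0.9) [heading=330, move]
FD 11.3: (20.265,-0.9) -> (30.051,-6.55) [heading=330, move]
PU: pen up
RT 90: heading 330 -> 240
Final: pos=(30.051,-6.55), heading=240, 1 segment(s) drawn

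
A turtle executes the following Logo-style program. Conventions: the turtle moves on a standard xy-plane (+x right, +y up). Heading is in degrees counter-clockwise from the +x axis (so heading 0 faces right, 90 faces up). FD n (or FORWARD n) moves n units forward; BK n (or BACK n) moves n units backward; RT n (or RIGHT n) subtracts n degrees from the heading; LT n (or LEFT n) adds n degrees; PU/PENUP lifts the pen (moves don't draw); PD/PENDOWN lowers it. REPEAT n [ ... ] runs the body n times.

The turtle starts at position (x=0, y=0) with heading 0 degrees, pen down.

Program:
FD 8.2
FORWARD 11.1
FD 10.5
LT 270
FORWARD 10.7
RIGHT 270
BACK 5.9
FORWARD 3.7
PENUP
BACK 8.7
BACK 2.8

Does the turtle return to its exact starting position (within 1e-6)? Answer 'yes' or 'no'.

Answer: no

Derivation:
Executing turtle program step by step:
Start: pos=(0,0), heading=0, pen down
FD 8.2: (0,0) -> (8.2,0) [heading=0, draw]
FD 11.1: (8.2,0) -> (19.3,0) [heading=0, draw]
FD 10.5: (19.3,0) -> (29.8,0) [heading=0, draw]
LT 270: heading 0 -> 270
FD 10.7: (29.8,0) -> (29.8,-10.7) [heading=270, draw]
RT 270: heading 270 -> 0
BK 5.9: (29.8,-10.7) -> (23.9,-10.7) [heading=0, draw]
FD 3.7: (23.9,-10.7) -> (27.6,-10.7) [heading=0, draw]
PU: pen up
BK 8.7: (27.6,-10.7) -> (18.9,-10.7) [heading=0, move]
BK 2.8: (18.9,-10.7) -> (16.1,-10.7) [heading=0, move]
Final: pos=(16.1,-10.7), heading=0, 6 segment(s) drawn

Start position: (0, 0)
Final position: (16.1, -10.7)
Distance = 19.331; >= 1e-6 -> NOT closed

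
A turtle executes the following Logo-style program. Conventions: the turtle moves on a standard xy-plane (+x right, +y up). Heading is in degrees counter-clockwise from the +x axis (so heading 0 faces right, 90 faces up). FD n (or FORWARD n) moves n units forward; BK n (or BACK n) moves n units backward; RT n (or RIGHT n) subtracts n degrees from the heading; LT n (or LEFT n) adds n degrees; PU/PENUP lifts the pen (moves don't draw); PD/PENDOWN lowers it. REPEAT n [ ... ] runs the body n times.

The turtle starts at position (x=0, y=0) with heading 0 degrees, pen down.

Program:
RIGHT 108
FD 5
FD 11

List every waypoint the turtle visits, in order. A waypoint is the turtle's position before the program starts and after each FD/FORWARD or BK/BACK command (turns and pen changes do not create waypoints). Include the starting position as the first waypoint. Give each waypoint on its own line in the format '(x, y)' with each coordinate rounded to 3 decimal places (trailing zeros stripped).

Answer: (0, 0)
(-1.545, -4.755)
(-4.944, -15.217)

Derivation:
Executing turtle program step by step:
Start: pos=(0,0), heading=0, pen down
RT 108: heading 0 -> 252
FD 5: (0,0) -> (-1.545,-4.755) [heading=252, draw]
FD 11: (-1.545,-4.755) -> (-4.944,-15.217) [heading=252, draw]
Final: pos=(-4.944,-15.217), heading=252, 2 segment(s) drawn
Waypoints (3 total):
(0, 0)
(-1.545, -4.755)
(-4.944, -15.217)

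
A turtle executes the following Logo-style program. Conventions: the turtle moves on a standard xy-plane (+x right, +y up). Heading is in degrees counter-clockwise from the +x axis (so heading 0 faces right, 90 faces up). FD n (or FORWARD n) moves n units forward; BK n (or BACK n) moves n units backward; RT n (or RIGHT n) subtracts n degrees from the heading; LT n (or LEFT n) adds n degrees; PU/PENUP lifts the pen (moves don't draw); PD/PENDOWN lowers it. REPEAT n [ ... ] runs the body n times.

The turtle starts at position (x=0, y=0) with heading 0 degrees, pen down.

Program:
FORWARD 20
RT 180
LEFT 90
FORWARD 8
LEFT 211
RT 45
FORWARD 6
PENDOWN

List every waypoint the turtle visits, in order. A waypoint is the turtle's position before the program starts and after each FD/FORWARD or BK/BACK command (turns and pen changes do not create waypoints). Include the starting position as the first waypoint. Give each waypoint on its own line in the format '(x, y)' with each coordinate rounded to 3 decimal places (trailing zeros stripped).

Answer: (0, 0)
(20, 0)
(20, -8)
(21.452, -2.178)

Derivation:
Executing turtle program step by step:
Start: pos=(0,0), heading=0, pen down
FD 20: (0,0) -> (20,0) [heading=0, draw]
RT 180: heading 0 -> 180
LT 90: heading 180 -> 270
FD 8: (20,0) -> (20,-8) [heading=270, draw]
LT 211: heading 270 -> 121
RT 45: heading 121 -> 76
FD 6: (20,-8) -> (21.452,-2.178) [heading=76, draw]
PD: pen down
Final: pos=(21.452,-2.178), heading=76, 3 segment(s) drawn
Waypoints (4 total):
(0, 0)
(20, 0)
(20, -8)
(21.452, -2.178)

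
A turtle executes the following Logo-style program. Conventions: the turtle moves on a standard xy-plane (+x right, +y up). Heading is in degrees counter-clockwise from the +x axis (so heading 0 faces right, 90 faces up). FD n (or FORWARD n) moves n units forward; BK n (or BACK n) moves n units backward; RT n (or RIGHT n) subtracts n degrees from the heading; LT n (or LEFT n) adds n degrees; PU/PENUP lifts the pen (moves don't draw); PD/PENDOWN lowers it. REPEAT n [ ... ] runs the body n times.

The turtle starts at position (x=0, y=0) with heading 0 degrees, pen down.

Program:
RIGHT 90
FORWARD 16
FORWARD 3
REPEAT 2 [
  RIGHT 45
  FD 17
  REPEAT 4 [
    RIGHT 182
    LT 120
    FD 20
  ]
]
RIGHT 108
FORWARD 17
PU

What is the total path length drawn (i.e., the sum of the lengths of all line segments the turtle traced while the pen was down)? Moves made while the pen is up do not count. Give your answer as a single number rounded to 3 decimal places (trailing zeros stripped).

Answer: 230

Derivation:
Executing turtle program step by step:
Start: pos=(0,0), heading=0, pen down
RT 90: heading 0 -> 270
FD 16: (0,0) -> (0,-16) [heading=270, draw]
FD 3: (0,-16) -> (0,-19) [heading=270, draw]
REPEAT 2 [
  -- iteration 1/2 --
  RT 45: heading 270 -> 225
  FD 17: (0,-19) -> (-12.021,-31.021) [heading=225, draw]
  REPEAT 4 [
    -- iteration 1/4 --
    RT 182: heading 225 -> 43
    LT 120: heading 43 -> 163
    FD 20: (-12.021,-31.021) -> (-31.147,-25.173) [heading=163, draw]
    -- iteration 2/4 --
    RT 182: heading 163 -> 341
    LT 120: heading 341 -> 101
    FD 20: (-31.147,-25.173) -> (-34.963,-5.541) [heading=101, draw]
    -- iteration 3/4 --
    RT 182: heading 101 -> 279
    LT 120: heading 279 -> 39
    FD 20: (-34.963,-5.541) -> (-19.42,7.046) [heading=39, draw]
    -- iteration 4/4 --
    RT 182: heading 39 -> 217
    LT 120: heading 217 -> 337
    FD 20: (-19.42,7.046) -> (-1.01,-0.769) [heading=337, draw]
  ]
  -- iteration 2/2 --
  RT 45: heading 337 -> 292
  FD 17: (-1.01,-0.769) -> (5.358,-16.531) [heading=292, draw]
  REPEAT 4 [
    -- iteration 1/4 --
    RT 182: heading 292 -> 110
    LT 120: heading 110 -> 230
    FD 20: (5.358,-16.531) -> (-7.498,-31.852) [heading=230, draw]
    -- iteration 2/4 --
    RT 182: heading 230 -> 48
    LT 120: heading 48 -> 168
    FD 20: (-7.498,-31.852) -> (-27.06,-27.694) [heading=168, draw]
    -- iteration 3/4 --
    RT 182: heading 168 -> 346
    LT 120: heading 346 -> 106
    FD 20: (-27.06,-27.694) -> (-32.573,-8.469) [heading=106, draw]
    -- iteration 4/4 --
    RT 182: heading 106 -> 284
    LT 120: heading 284 -> 44
    FD 20: (-32.573,-8.469) -> (-18.186,5.425) [heading=44, draw]
  ]
]
RT 108: heading 44 -> 296
FD 17: (-18.186,5.425) -> (-10.734,-9.855) [heading=296, draw]
PU: pen up
Final: pos=(-10.734,-9.855), heading=296, 13 segment(s) drawn

Segment lengths:
  seg 1: (0,0) -> (0,-16), length = 16
  seg 2: (0,-16) -> (0,-19), length = 3
  seg 3: (0,-19) -> (-12.021,-31.021), length = 17
  seg 4: (-12.021,-31.021) -> (-31.147,-25.173), length = 20
  seg 5: (-31.147,-25.173) -> (-34.963,-5.541), length = 20
  seg 6: (-34.963,-5.541) -> (-19.42,7.046), length = 20
  seg 7: (-19.42,7.046) -> (-1.01,-0.769), length = 20
  seg 8: (-1.01,-0.769) -> (5.358,-16.531), length = 17
  seg 9: (5.358,-16.531) -> (-7.498,-31.852), length = 20
  seg 10: (-7.498,-31.852) -> (-27.06,-27.694), length = 20
  seg 11: (-27.06,-27.694) -> (-32.573,-8.469), length = 20
  seg 12: (-32.573,-8.469) -> (-18.186,5.425), length = 20
  seg 13: (-18.186,5.425) -> (-10.734,-9.855), length = 17
Total = 230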